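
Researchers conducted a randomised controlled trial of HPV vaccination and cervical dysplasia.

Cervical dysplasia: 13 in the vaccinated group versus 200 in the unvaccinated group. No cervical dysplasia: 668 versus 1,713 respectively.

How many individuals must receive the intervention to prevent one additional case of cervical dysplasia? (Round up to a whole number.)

Risk in treated group = 13/681 = 0.01909; risk in control = 200/1913 = 0.10455.
Absolute risk reduction = 0.10455 − 0.01909 = 0.08546
NNT = 1 / ARR = 1 / 0.08546 = 11.702 → round up → 12

12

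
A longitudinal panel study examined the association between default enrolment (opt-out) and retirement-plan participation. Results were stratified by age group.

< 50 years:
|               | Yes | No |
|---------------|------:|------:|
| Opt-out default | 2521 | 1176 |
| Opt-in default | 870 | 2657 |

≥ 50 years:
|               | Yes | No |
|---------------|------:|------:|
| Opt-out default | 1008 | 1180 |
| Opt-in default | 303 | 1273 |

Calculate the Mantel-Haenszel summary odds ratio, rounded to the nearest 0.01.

5.36

OR_MH = Σ(aᵢdᵢ/nᵢ) / Σ(bᵢcᵢ/nᵢ), where nᵢ is the stratum total.
Stratum 1 (< 50 years): n = 7224; a·d/n = 2521·2657/7224 = 927.2283; b·c/n = 1176·870/7224 = 141.6279
Stratum 2 (≥ 50 years): n = 3764; a·d/n = 1008·1273/3764 = 340.9097; b·c/n = 1180·303/3764 = 94.9894
OR_MH = (927.2283 + 340.9097) / (141.6279 + 94.9894) = 1268.1379 / 236.6173 = 5.35945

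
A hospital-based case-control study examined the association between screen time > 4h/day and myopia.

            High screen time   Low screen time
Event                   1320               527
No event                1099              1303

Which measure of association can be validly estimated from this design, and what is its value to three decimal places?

Reading the table with exposure as columns: a = 1320 (High screen time, case), b = 1099 (High screen time, non-case), c = 527 (Low screen time, case), d = 1303.
This is a hospital-based case-control study: participants were sampled on outcome status, so risks in the source population cannot be estimated directly — relative risk is not valid here. The odds ratio is the appropriate measure.
OR = (a·d)/(b·c) = (1320 × 1303) / (1099 × 527) = 1719960 / 579173 = 2.96968

2.970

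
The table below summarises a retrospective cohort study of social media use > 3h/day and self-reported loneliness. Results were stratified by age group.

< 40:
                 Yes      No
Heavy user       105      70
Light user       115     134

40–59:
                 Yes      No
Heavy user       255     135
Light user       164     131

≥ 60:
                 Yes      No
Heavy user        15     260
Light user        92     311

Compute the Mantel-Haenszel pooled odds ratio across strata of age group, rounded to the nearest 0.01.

OR_MH = Σ(aᵢdᵢ/nᵢ) / Σ(bᵢcᵢ/nᵢ), where nᵢ is the stratum total.
Stratum 1 (< 40): n = 424; a·d/n = 105·134/424 = 33.1840; b·c/n = 70·115/424 = 18.9858
Stratum 2 (40–59): n = 685; a·d/n = 255·131/685 = 48.7664; b·c/n = 135·164/685 = 32.3212
Stratum 3 (≥ 60): n = 678; a·d/n = 15·311/678 = 6.8805; b·c/n = 260·92/678 = 35.2802
OR_MH = (33.1840 + 48.7664 + 6.8805) / (18.9858 + 32.3212 + 35.2802) = 88.8309 / 86.5873 = 1.02591

1.03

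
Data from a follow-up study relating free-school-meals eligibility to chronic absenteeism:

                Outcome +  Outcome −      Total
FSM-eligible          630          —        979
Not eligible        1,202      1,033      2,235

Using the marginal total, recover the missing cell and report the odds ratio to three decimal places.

1.551

The missing cell is in the exposed row: 979 − 630 = 349.
So a = 630, b = 349, c = 1202, d = 1033.
OR = (a·d)/(b·c) = (630 × 1033) / (349 × 1202) = 650790 / 419498 = 1.55135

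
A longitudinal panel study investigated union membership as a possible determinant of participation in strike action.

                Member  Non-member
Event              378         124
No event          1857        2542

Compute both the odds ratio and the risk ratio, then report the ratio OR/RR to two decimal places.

Reading the table with exposure as columns: a = 378 (Member, case), b = 1857 (Member, non-case), c = 124 (Non-member, case), d = 2542.
OR = (378·2542)/(1857·124) = 960876/230268 = 4.17286
Risk in exposed = 378/2235 = 0.16913; risk in unexposed = 124/2666 = 0.04651; RR = 3.63624
OR/RR = 4.17286 / 3.63624 = 1.14757
The outcome is not rare, so the OR lies further from 1 than the RR.

1.15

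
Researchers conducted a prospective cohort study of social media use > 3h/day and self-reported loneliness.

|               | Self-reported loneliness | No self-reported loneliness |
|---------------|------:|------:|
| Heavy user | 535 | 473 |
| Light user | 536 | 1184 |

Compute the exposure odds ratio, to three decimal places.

Cells: a = 535, b = 473, c = 536, d = 1184.
OR = (a·d)/(b·c) = (535 × 1184) / (473 × 536) = 633440 / 253528 = 2.49850
The odds of self-reported loneliness are about 2.50 times as high in the heavy user group.

2.499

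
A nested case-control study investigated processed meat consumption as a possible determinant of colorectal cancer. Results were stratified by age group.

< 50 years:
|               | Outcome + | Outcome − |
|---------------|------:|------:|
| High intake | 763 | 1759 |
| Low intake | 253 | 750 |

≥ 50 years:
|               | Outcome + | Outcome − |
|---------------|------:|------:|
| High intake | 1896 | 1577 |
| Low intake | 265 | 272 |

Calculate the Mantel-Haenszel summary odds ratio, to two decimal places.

1.26

OR_MH = Σ(aᵢdᵢ/nᵢ) / Σ(bᵢcᵢ/nᵢ), where nᵢ is the stratum total.
Stratum 1 (< 50 years): n = 3525; a·d/n = 763·750/3525 = 162.3404; b·c/n = 1759·253/3525 = 126.2488
Stratum 2 (≥ 50 years): n = 4010; a·d/n = 1896·272/4010 = 128.6065; b·c/n = 1577·265/4010 = 104.2157
OR_MH = (162.3404 + 128.6065) / (126.2488 + 104.2157) = 290.9469 / 230.4645 = 1.26244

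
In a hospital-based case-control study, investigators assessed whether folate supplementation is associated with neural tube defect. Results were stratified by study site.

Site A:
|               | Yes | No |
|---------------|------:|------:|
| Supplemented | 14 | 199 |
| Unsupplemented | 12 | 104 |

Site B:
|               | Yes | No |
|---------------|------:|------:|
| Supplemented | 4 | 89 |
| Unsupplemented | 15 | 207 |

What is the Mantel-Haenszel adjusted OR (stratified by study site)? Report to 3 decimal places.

0.614

OR_MH = Σ(aᵢdᵢ/nᵢ) / Σ(bᵢcᵢ/nᵢ), where nᵢ is the stratum total.
Stratum 1 (Site A): n = 329; a·d/n = 14·104/329 = 4.4255; b·c/n = 199·12/329 = 7.2584
Stratum 2 (Site B): n = 315; a·d/n = 4·207/315 = 2.6286; b·c/n = 89·15/315 = 4.2381
OR_MH = (4.4255 + 2.6286) / (7.2584 + 4.2381) = 7.0541 / 11.4965 = 0.61359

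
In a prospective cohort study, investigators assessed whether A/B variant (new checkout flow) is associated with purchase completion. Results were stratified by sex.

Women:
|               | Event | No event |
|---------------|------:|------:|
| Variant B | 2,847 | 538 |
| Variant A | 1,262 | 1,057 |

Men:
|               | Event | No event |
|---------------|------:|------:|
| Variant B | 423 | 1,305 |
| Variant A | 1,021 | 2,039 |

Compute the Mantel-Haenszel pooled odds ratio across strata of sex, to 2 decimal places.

OR_MH = Σ(aᵢdᵢ/nᵢ) / Σ(bᵢcᵢ/nᵢ), where nᵢ is the stratum total.
Stratum 1 (Women): n = 5704; a·d/n = 2847·1057/5704 = 527.5735; b·c/n = 538·1262/5704 = 119.0316
Stratum 2 (Men): n = 4788; a·d/n = 423·2039/4788 = 180.1372; b·c/n = 1305·1021/4788 = 278.2801
OR_MH = (527.5735 + 180.1372) / (119.0316 + 278.2801) = 707.7107 / 397.3116 = 1.78125

1.78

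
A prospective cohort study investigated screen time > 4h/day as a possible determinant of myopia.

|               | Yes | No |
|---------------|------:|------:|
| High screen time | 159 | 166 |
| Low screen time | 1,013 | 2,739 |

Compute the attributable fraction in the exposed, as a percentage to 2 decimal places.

Cells: a = 159, b = 166, c = 1013, d = 2739.
Risk in exposed = 159/325 = 0.48923; risk in unexposed = 1013/3752 = 0.26999.
RR = 0.48923/0.26999 = 1.81204
AR% = (RR − 1)/RR × 100 = (1.81204 − 1)/1.81204 × 100 = 44.8135%

44.81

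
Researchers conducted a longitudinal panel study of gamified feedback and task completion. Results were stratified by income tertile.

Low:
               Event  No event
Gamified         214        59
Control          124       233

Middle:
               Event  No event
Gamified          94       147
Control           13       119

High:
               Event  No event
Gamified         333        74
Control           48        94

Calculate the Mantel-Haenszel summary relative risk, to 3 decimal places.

RR_MH = Σ(aᵢ·n₀ᵢ/nᵢ) / Σ(cᵢ·n₁ᵢ/nᵢ), with n₁ᵢ = aᵢ+bᵢ (exposed), n₀ᵢ = cᵢ+dᵢ (unexposed), nᵢ = n₁ᵢ+n₀ᵢ.
Stratum 1 (Low): n₁ = 273, n₀ = 357, n = 630; a·n₀/n = 214·357/630 = 121.2667; c·n₁/n = 124·273/630 = 53.7333
Stratum 2 (Middle): n₁ = 241, n₀ = 132, n = 373; a·n₀/n = 94·132/373 = 33.2654; c·n₁/n = 13·241/373 = 8.3995
Stratum 3 (High): n₁ = 407, n₀ = 142, n = 549; a·n₀/n = 333·142/549 = 86.1311; c·n₁/n = 48·407/549 = 35.5847
RR_MH = (121.2667 + 33.2654 + 86.1311) / (53.7333 + 8.3995 + 35.5847) = 240.6632 / 97.7175 = 2.46285

2.463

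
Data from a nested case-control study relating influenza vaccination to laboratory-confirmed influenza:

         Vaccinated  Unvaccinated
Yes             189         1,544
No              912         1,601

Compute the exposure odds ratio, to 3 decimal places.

Reading the table with exposure as columns: a = 189 (Vaccinated, case), b = 912 (Vaccinated, non-case), c = 1544 (Unvaccinated, case), d = 1601.
OR = (a·d)/(b·c) = (189 × 1601) / (912 × 1544) = 302589 / 1408128 = 0.21489
Exposure is associated with lower odds of laboratory-confirmed influenza (OR = 0.21 < 1).

0.215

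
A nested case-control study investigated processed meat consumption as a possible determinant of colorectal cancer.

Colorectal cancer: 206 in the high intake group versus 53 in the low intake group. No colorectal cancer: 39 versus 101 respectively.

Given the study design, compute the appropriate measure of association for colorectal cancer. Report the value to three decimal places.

10.066

From the description: a = 206, b = 39, c = 53, d = 101.
This is a nested case-control study: participants were sampled on outcome status, so risks in the source population cannot be estimated directly — relative risk is not valid here. The odds ratio is the appropriate measure.
OR = (a·d)/(b·c) = (206 × 101) / (39 × 53) = 20806 / 2067 = 10.06580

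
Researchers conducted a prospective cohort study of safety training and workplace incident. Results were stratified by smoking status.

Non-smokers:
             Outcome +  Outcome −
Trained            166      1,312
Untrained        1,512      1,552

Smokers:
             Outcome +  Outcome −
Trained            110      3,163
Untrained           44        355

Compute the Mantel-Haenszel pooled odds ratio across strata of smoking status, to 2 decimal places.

OR_MH = Σ(aᵢdᵢ/nᵢ) / Σ(bᵢcᵢ/nᵢ), where nᵢ is the stratum total.
Stratum 1 (Non-smokers): n = 4542; a·d/n = 166·1552/4542 = 56.7221; b·c/n = 1312·1512/4542 = 436.7556
Stratum 2 (Smokers): n = 3672; a·d/n = 110·355/3672 = 10.6345; b·c/n = 3163·44/3672 = 37.9009
OR_MH = (56.7221 + 10.6345) / (436.7556 + 37.9009) = 67.3567 / 474.6565 = 0.14191

0.14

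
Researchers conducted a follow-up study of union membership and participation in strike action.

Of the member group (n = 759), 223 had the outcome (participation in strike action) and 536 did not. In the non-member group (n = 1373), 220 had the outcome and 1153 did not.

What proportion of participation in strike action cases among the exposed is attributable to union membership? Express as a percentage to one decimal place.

45.5

From the description: a = 223, b = 536, c = 220, d = 1153.
Risk in exposed = 223/759 = 0.29381; risk in unexposed = 220/1373 = 0.16023.
RR = 0.29381/0.16023 = 1.83363
AR% = (RR − 1)/RR × 100 = (1.83363 − 1)/1.83363 × 100 = 45.4633%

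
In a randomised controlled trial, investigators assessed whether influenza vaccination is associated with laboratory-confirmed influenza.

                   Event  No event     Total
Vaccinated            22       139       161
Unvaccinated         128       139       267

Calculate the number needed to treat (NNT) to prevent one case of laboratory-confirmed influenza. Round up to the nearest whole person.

3

Risk in treated group = 22/161 = 0.13665; risk in control = 128/267 = 0.47940.
Absolute risk reduction = 0.47940 − 0.13665 = 0.34275
NNT = 1 / ARR = 1 / 0.34275 = 2.918 → round up → 3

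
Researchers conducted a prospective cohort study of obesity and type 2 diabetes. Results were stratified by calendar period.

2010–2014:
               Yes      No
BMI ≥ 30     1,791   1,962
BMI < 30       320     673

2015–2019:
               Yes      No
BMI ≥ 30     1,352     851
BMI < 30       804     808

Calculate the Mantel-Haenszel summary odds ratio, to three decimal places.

OR_MH = Σ(aᵢdᵢ/nᵢ) / Σ(bᵢcᵢ/nᵢ), where nᵢ is the stratum total.
Stratum 1 (2010–2014): n = 4746; a·d/n = 1791·673/4746 = 253.9703; b·c/n = 1962·320/4746 = 132.2882
Stratum 2 (2015–2019): n = 3815; a·d/n = 1352·808/3815 = 286.3476; b·c/n = 851·804/3815 = 179.3457
OR_MH = (253.9703 + 286.3476) / (132.2882 + 179.3457) = 540.3179 / 311.6340 = 1.73382

1.734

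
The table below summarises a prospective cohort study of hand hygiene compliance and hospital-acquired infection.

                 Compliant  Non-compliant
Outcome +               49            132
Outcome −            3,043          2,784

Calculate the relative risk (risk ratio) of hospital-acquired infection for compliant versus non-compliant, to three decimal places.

0.350

Reading the table with exposure as columns: a = 49 (Compliant, case), b = 3043 (Compliant, non-case), c = 132 (Non-compliant, case), d = 2784.
Risk in exposed = 49/3092 = 0.01585; risk in unexposed = 132/2916 = 0.04527.
RR = 0.01585 / 0.04527 = 0.35008
The risk is 65% lower among the exposed than among the unexposed.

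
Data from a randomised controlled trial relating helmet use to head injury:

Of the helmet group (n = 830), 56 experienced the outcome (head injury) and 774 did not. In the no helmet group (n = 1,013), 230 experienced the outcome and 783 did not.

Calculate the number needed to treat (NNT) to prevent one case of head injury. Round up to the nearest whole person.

Risk in treated group = 56/830 = 0.06747; risk in control = 230/1013 = 0.22705.
Absolute risk reduction = 0.22705 − 0.06747 = 0.15958
NNT = 1 / ARR = 1 / 0.15958 = 6.267 → round up → 7

7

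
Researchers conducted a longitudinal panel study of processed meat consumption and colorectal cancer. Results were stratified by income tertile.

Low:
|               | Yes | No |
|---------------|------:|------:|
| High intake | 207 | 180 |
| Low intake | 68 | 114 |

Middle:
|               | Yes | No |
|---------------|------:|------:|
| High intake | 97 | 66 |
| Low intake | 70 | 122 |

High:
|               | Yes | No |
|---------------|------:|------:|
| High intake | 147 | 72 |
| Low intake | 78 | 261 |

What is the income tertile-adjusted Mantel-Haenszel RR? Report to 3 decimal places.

1.908

RR_MH = Σ(aᵢ·n₀ᵢ/nᵢ) / Σ(cᵢ·n₁ᵢ/nᵢ), with n₁ᵢ = aᵢ+bᵢ (exposed), n₀ᵢ = cᵢ+dᵢ (unexposed), nᵢ = n₁ᵢ+n₀ᵢ.
Stratum 1 (Low): n₁ = 387, n₀ = 182, n = 569; a·n₀/n = 207·182/569 = 66.2109; c·n₁/n = 68·387/569 = 46.2496
Stratum 2 (Middle): n₁ = 163, n₀ = 192, n = 355; a·n₀/n = 97·192/355 = 52.4620; c·n₁/n = 70·163/355 = 32.1408
Stratum 3 (High): n₁ = 219, n₀ = 339, n = 558; a·n₀/n = 147·339/558 = 89.3065; c·n₁/n = 78·219/558 = 30.6129
RR_MH = (66.2109 + 52.4620 + 89.3065) / (46.2496 + 32.1408 + 30.6129) = 207.9793 / 109.0033 = 1.90801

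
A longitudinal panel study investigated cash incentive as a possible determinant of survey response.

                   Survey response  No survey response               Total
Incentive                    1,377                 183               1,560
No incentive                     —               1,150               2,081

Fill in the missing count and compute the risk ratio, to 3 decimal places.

The missing cell is in the unexposed row: 2081 − 1150 = 931.
So a = 1377, b = 183, c = 931, d = 1150.
RR = [a/(a+b)] / [c/(c+d)] = (1377/1560) / (931/2081) = 0.88269/0.44738 = 1.97302

1.973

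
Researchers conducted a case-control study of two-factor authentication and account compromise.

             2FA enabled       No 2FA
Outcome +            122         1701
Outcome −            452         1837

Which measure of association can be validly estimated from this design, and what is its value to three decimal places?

Reading the table with exposure as columns: a = 122 (2FA enabled, case), b = 452 (2FA enabled, non-case), c = 1701 (No 2FA, case), d = 1837.
This is a case-control study: participants were sampled on outcome status, so risks in the source population cannot be estimated directly — relative risk is not valid here. The odds ratio is the appropriate measure.
OR = (a·d)/(b·c) = (122 × 1837) / (452 × 1701) = 224114 / 768852 = 0.29149

0.291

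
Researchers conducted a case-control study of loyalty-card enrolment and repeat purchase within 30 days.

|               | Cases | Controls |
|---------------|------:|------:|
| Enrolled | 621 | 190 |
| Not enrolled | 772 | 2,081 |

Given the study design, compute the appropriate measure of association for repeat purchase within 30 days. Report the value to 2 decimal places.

8.81

Cells: a = 621, b = 190, c = 772, d = 2081.
This is a case-control study: participants were sampled on outcome status, so risks in the source population cannot be estimated directly — relative risk is not valid here. The odds ratio is the appropriate measure.
OR = (a·d)/(b·c) = (621 × 2081) / (190 × 772) = 1292301 / 146680 = 8.81034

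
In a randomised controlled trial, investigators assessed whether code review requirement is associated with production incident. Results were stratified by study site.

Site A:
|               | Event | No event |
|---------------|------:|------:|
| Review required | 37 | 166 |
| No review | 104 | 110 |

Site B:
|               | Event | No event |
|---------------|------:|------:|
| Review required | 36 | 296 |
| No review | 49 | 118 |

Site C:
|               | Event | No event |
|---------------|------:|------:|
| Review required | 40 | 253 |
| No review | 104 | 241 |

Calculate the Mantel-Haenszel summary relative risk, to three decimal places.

RR_MH = Σ(aᵢ·n₀ᵢ/nᵢ) / Σ(cᵢ·n₁ᵢ/nᵢ), with n₁ᵢ = aᵢ+bᵢ (exposed), n₀ᵢ = cᵢ+dᵢ (unexposed), nᵢ = n₁ᵢ+n₀ᵢ.
Stratum 1 (Site A): n₁ = 203, n₀ = 214, n = 417; a·n₀/n = 37·214/417 = 18.9880; c·n₁/n = 104·203/417 = 50.6283
Stratum 2 (Site B): n₁ = 332, n₀ = 167, n = 499; a·n₀/n = 36·167/499 = 12.0481; c·n₁/n = 49·332/499 = 32.6012
Stratum 3 (Site C): n₁ = 293, n₀ = 345, n = 638; a·n₀/n = 40·345/638 = 21.6301; c·n₁/n = 104·293/638 = 47.7618
RR_MH = (18.9880 + 12.0481 + 21.6301) / (50.6283 + 32.6012 + 47.7618) = 52.6662 / 130.9913 = 0.40206

0.402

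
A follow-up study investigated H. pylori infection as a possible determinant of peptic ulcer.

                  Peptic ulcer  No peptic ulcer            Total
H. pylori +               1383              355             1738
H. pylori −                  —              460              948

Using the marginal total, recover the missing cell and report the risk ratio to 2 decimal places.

1.55

The missing cell is in the unexposed row: 948 − 460 = 488.
So a = 1383, b = 355, c = 488, d = 460.
RR = [a/(a+b)] / [c/(c+d)] = (1383/1738) / (488/948) = 0.79574/0.51477 = 1.54583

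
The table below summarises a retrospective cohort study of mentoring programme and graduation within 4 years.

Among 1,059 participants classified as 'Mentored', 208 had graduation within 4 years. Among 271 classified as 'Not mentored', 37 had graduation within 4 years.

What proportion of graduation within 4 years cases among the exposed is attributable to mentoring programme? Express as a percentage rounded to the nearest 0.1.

30.5

From the description: a = 208, b = 851, c = 37, d = 234.
Risk in exposed = 208/1059 = 0.19641; risk in unexposed = 37/271 = 0.13653.
RR = 0.19641/0.13653 = 1.43858
AR% = (RR − 1)/RR × 100 = (1.43858 − 1)/1.43858 × 100 = 30.4872%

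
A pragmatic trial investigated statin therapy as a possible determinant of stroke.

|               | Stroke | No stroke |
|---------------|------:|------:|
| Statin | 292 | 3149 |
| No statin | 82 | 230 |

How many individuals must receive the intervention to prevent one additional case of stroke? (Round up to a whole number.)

6

Risk in treated group = 292/3441 = 0.08486; risk in control = 82/312 = 0.26282.
Absolute risk reduction = 0.26282 − 0.08486 = 0.17796
NNT = 1 / ARR = 1 / 0.17796 = 5.619 → round up → 6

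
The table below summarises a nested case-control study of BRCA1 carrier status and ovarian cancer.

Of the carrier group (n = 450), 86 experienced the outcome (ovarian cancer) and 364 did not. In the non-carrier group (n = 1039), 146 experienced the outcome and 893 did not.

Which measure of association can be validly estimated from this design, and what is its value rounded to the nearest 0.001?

1.445

From the description: a = 86, b = 364, c = 146, d = 893.
This is a nested case-control study: participants were sampled on outcome status, so risks in the source population cannot be estimated directly — relative risk is not valid here. The odds ratio is the appropriate measure.
OR = (a·d)/(b·c) = (86 × 893) / (364 × 146) = 76798 / 53144 = 1.44509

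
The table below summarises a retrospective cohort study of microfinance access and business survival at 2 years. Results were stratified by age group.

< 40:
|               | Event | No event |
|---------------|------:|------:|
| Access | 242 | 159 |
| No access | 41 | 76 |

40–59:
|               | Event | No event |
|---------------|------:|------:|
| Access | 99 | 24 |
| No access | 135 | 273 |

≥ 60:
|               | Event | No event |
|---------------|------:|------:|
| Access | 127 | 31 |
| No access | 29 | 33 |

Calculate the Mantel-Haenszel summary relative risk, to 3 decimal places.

1.986

RR_MH = Σ(aᵢ·n₀ᵢ/nᵢ) / Σ(cᵢ·n₁ᵢ/nᵢ), with n₁ᵢ = aᵢ+bᵢ (exposed), n₀ᵢ = cᵢ+dᵢ (unexposed), nᵢ = n₁ᵢ+n₀ᵢ.
Stratum 1 (< 40): n₁ = 401, n₀ = 117, n = 518; a·n₀/n = 242·117/518 = 54.6602; c·n₁/n = 41·401/518 = 31.7394
Stratum 2 (40–59): n₁ = 123, n₀ = 408, n = 531; a·n₀/n = 99·408/531 = 76.0678; c·n₁/n = 135·123/531 = 31.2712
Stratum 3 (≥ 60): n₁ = 158, n₀ = 62, n = 220; a·n₀/n = 127·62/220 = 35.7909; c·n₁/n = 29·158/220 = 20.8273
RR_MH = (54.6602 + 76.0678 + 35.7909) / (31.7394 + 31.2712 + 20.8273) = 166.5189 / 83.8378 = 1.98620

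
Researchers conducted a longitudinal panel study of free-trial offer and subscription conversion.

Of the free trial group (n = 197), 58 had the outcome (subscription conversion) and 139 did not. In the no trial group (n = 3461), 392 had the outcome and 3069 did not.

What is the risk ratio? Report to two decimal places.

From the description: a = 58, b = 139, c = 392, d = 3069.
Risk in exposed = 58/197 = 0.29442; risk in unexposed = 392/3461 = 0.11326.
RR = 0.29442 / 0.11326 = 2.59943
The risk among the exposed is 2.60 times that among the unexposed.

2.60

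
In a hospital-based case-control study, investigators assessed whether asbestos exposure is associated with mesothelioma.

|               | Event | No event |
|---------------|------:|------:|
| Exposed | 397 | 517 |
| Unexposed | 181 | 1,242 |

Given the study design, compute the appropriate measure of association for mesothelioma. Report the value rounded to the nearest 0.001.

Cells: a = 397, b = 517, c = 181, d = 1242.
This is a hospital-based case-control study: participants were sampled on outcome status, so risks in the source population cannot be estimated directly — relative risk is not valid here. The odds ratio is the appropriate measure.
OR = (a·d)/(b·c) = (397 × 1242) / (517 × 181) = 493074 / 93577 = 5.26918

5.269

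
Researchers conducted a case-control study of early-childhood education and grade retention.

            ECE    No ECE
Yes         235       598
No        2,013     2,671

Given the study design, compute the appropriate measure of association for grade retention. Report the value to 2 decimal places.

Reading the table with exposure as columns: a = 235 (ECE, case), b = 2013 (ECE, non-case), c = 598 (No ECE, case), d = 2671.
This is a case-control study: participants were sampled on outcome status, so risks in the source population cannot be estimated directly — relative risk is not valid here. The odds ratio is the appropriate measure.
OR = (a·d)/(b·c) = (235 × 2671) / (2013 × 598) = 627685 / 1203774 = 0.52143

0.52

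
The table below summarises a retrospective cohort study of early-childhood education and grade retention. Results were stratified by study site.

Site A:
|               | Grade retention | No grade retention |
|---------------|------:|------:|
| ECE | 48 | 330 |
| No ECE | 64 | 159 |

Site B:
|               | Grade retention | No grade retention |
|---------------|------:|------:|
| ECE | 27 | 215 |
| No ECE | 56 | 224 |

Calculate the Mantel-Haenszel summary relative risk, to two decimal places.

0.49

RR_MH = Σ(aᵢ·n₀ᵢ/nᵢ) / Σ(cᵢ·n₁ᵢ/nᵢ), with n₁ᵢ = aᵢ+bᵢ (exposed), n₀ᵢ = cᵢ+dᵢ (unexposed), nᵢ = n₁ᵢ+n₀ᵢ.
Stratum 1 (Site A): n₁ = 378, n₀ = 223, n = 601; a·n₀/n = 48·223/601 = 17.8103; c·n₁/n = 64·378/601 = 40.2529
Stratum 2 (Site B): n₁ = 242, n₀ = 280, n = 522; a·n₀/n = 27·280/522 = 14.4828; c·n₁/n = 56·242/522 = 25.9617
RR_MH = (17.8103 + 14.4828) / (40.2529 + 25.9617) = 32.2931 / 66.2146 = 0.48770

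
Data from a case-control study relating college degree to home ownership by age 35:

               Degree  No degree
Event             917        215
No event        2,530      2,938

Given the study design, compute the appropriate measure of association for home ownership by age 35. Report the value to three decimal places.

Reading the table with exposure as columns: a = 917 (Degree, case), b = 2530 (Degree, non-case), c = 215 (No degree, case), d = 2938.
This is a case-control study: participants were sampled on outcome status, so risks in the source population cannot be estimated directly — relative risk is not valid here. The odds ratio is the appropriate measure.
OR = (a·d)/(b·c) = (917 × 2938) / (2530 × 215) = 2694146 / 543950 = 4.95293

4.953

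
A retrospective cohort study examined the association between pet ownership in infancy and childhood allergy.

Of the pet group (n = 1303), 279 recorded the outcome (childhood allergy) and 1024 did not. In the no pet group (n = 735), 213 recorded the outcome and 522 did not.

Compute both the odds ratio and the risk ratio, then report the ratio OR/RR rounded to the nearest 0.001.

0.904

From the description: a = 279, b = 1024, c = 213, d = 522.
OR = (279·522)/(1024·213) = 145638/218112 = 0.66772
Risk in exposed = 279/1303 = 0.21412; risk in unexposed = 213/735 = 0.28980; RR = 0.73887
OR/RR = 0.66772 / 0.73887 = 0.90371
The outcome is not rare, so the OR lies further from 1 than the RR.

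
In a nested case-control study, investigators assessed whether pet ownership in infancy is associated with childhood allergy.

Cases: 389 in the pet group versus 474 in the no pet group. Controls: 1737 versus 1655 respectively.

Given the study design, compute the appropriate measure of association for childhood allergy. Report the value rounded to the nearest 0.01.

0.78

From the description: a = 389, b = 1737, c = 474, d = 1655.
This is a nested case-control study: participants were sampled on outcome status, so risks in the source population cannot be estimated directly — relative risk is not valid here. The odds ratio is the appropriate measure.
OR = (a·d)/(b·c) = (389 × 1655) / (1737 × 474) = 643795 / 823338 = 0.78193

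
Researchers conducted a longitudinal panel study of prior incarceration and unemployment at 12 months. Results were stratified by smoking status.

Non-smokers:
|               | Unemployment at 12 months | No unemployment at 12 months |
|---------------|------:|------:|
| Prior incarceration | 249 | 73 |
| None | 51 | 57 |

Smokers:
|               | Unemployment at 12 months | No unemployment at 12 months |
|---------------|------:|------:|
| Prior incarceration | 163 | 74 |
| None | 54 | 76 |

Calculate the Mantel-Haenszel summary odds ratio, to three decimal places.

OR_MH = Σ(aᵢdᵢ/nᵢ) / Σ(bᵢcᵢ/nᵢ), where nᵢ is the stratum total.
Stratum 1 (Non-smokers): n = 430; a·d/n = 249·57/430 = 33.0070; b·c/n = 73·51/430 = 8.6581
Stratum 2 (Smokers): n = 367; a·d/n = 163·76/367 = 33.7548; b·c/n = 74·54/367 = 10.8883
OR_MH = (33.0070 + 33.7548) / (8.6581 + 10.8883) = 66.7617 / 19.5464 = 3.41555

3.416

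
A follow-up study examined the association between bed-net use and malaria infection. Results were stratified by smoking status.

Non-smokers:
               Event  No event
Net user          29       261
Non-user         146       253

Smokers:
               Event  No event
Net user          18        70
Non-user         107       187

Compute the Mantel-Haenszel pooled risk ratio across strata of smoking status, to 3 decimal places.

RR_MH = Σ(aᵢ·n₀ᵢ/nᵢ) / Σ(cᵢ·n₁ᵢ/nᵢ), with n₁ᵢ = aᵢ+bᵢ (exposed), n₀ᵢ = cᵢ+dᵢ (unexposed), nᵢ = n₁ᵢ+n₀ᵢ.
Stratum 1 (Non-smokers): n₁ = 290, n₀ = 399, n = 689; a·n₀/n = 29·399/689 = 16.7939; c·n₁/n = 146·290/689 = 61.4514
Stratum 2 (Smokers): n₁ = 88, n₀ = 294, n = 382; a·n₀/n = 18·294/382 = 13.8534; c·n₁/n = 107·88/382 = 24.6492
RR_MH = (16.7939 + 13.8534) / (61.4514 + 24.6492) = 30.6473 / 86.1006 = 0.35595

0.356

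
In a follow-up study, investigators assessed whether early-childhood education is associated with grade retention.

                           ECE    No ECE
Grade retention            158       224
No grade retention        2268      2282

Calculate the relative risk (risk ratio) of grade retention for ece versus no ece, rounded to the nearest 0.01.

Reading the table with exposure as columns: a = 158 (ECE, case), b = 2268 (ECE, non-case), c = 224 (No ECE, case), d = 2282.
Risk in exposed = 158/2426 = 0.06513; risk in unexposed = 224/2506 = 0.08939.
RR = 0.06513 / 0.08939 = 0.72862
The risk is 27% lower among the exposed than among the unexposed.

0.73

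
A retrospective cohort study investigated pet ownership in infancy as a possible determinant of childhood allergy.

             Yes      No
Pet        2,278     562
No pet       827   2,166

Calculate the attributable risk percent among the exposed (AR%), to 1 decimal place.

Cells: a = 2278, b = 562, c = 827, d = 2166.
Risk in exposed = 2278/2840 = 0.80211; risk in unexposed = 827/2993 = 0.27631.
RR = 0.80211/0.27631 = 2.90293
AR% = (RR − 1)/RR × 100 = (2.90293 − 1)/2.90293 × 100 = 65.5520%

65.6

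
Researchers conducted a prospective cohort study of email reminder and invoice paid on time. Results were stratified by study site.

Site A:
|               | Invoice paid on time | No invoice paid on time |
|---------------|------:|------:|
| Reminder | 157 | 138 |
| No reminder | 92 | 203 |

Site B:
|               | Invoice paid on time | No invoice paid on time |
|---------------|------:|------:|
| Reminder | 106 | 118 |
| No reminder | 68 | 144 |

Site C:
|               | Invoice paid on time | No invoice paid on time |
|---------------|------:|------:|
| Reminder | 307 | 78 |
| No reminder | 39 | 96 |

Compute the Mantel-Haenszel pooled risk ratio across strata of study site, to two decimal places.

RR_MH = Σ(aᵢ·n₀ᵢ/nᵢ) / Σ(cᵢ·n₁ᵢ/nᵢ), with n₁ᵢ = aᵢ+bᵢ (exposed), n₀ᵢ = cᵢ+dᵢ (unexposed), nᵢ = n₁ᵢ+n₀ᵢ.
Stratum 1 (Site A): n₁ = 295, n₀ = 295, n = 590; a·n₀/n = 157·295/590 = 78.5000; c·n₁/n = 92·295/590 = 46.0000
Stratum 2 (Site B): n₁ = 224, n₀ = 212, n = 436; a·n₀/n = 106·212/436 = 51.5413; c·n₁/n = 68·224/436 = 34.9358
Stratum 3 (Site C): n₁ = 385, n₀ = 135, n = 520; a·n₀/n = 307·135/520 = 79.7019; c·n₁/n = 39·385/520 = 28.8750
RR_MH = (78.5000 + 51.5413 + 79.7019) / (46.0000 + 34.9358 + 28.8750) = 209.7432 / 109.8108 = 1.91004

1.91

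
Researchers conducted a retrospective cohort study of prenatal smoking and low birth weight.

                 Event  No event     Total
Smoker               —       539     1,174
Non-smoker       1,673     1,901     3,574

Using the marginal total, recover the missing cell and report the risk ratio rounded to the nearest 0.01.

1.16

The missing cell is in the exposed row: 1174 − 539 = 635.
So a = 635, b = 539, c = 1673, d = 1901.
RR = [a/(a+b)] / [c/(c+d)] = (635/1174) / (1673/3574) = 0.54089/0.46810 = 1.15548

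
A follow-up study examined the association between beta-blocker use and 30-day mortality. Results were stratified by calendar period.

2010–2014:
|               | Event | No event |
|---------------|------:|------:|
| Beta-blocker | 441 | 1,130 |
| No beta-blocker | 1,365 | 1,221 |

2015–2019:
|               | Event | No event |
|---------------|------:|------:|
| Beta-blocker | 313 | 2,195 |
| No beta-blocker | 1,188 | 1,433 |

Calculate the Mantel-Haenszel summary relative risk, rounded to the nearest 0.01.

0.40

RR_MH = Σ(aᵢ·n₀ᵢ/nᵢ) / Σ(cᵢ·n₁ᵢ/nᵢ), with n₁ᵢ = aᵢ+bᵢ (exposed), n₀ᵢ = cᵢ+dᵢ (unexposed), nᵢ = n₁ᵢ+n₀ᵢ.
Stratum 1 (2010–2014): n₁ = 1571, n₀ = 2586, n = 4157; a·n₀/n = 441·2586/4157 = 274.3387; c·n₁/n = 1365·1571/4157 = 515.8564
Stratum 2 (2015–2019): n₁ = 2508, n₀ = 2621, n = 5129; a·n₀/n = 313·2621/5129 = 159.9479; c·n₁/n = 1188·2508/5129 = 580.9132
RR_MH = (274.3387 + 159.9479) / (515.8564 + 580.9132) = 434.2866 / 1096.7696 = 0.39597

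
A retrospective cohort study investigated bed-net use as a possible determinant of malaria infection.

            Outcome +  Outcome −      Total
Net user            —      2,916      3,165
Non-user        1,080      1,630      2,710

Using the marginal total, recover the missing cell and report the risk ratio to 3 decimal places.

0.197

The missing cell is in the exposed row: 3165 − 2916 = 249.
So a = 249, b = 2916, c = 1080, d = 1630.
RR = [a/(a+b)] / [c/(c+d)] = (249/3165) / (1080/2710) = 0.07867/0.39852 = 0.19741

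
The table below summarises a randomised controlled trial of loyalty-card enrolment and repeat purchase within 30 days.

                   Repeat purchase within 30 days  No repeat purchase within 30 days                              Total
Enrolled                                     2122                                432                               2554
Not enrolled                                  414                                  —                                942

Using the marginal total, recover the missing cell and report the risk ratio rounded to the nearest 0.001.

The missing cell is in the unexposed row: 942 − 414 = 528.
So a = 2122, b = 432, c = 414, d = 528.
RR = [a/(a+b)] / [c/(c+d)] = (2122/2554) / (414/942) = 0.83085/0.43949 = 1.89049

1.890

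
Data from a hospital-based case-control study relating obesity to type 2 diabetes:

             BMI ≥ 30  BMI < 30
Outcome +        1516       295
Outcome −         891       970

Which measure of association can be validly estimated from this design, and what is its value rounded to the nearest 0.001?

5.595

Reading the table with exposure as columns: a = 1516 (BMI ≥ 30, case), b = 891 (BMI ≥ 30, non-case), c = 295 (BMI < 30, case), d = 970.
This is a hospital-based case-control study: participants were sampled on outcome status, so risks in the source population cannot be estimated directly — relative risk is not valid here. The odds ratio is the appropriate measure.
OR = (a·d)/(b·c) = (1516 × 970) / (891 × 295) = 1470520 / 262845 = 5.59463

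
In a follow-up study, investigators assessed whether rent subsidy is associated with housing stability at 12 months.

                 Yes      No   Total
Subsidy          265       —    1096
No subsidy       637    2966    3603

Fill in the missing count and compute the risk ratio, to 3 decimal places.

The missing cell is in the exposed row: 1096 − 265 = 831.
So a = 265, b = 831, c = 637, d = 2966.
RR = [a/(a+b)] / [c/(c+d)] = (265/1096) / (637/3603) = 0.24179/0.17680 = 1.36760

1.368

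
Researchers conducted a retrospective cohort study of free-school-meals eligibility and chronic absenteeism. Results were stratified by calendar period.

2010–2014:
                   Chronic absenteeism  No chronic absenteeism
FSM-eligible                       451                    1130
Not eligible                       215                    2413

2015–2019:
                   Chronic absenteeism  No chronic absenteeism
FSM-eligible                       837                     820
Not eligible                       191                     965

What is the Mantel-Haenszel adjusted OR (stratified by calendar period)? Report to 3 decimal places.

OR_MH = Σ(aᵢdᵢ/nᵢ) / Σ(bᵢcᵢ/nᵢ), where nᵢ is the stratum total.
Stratum 1 (2010–2014): n = 4209; a·d/n = 451·2413/4209 = 258.5562; b·c/n = 1130·215/4209 = 57.7215
Stratum 2 (2015–2019): n = 2813; a·d/n = 837·965/2813 = 287.1330; b·c/n = 820·191/2813 = 55.6772
OR_MH = (258.5562 + 287.1330) / (57.7215 + 55.6772) = 545.6891 / 113.3988 = 4.81213

4.812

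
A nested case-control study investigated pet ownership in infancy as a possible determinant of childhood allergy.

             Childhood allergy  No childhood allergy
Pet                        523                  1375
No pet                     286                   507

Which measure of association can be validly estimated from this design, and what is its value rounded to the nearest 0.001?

Cells: a = 523, b = 1375, c = 286, d = 507.
This is a nested case-control study: participants were sampled on outcome status, so risks in the source population cannot be estimated directly — relative risk is not valid here. The odds ratio is the appropriate measure.
OR = (a·d)/(b·c) = (523 × 507) / (1375 × 286) = 265161 / 393250 = 0.67428

0.674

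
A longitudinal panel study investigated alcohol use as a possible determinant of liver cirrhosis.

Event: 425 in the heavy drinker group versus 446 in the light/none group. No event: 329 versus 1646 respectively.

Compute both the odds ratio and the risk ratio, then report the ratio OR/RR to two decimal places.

1.80

From the description: a = 425, b = 329, c = 446, d = 1646.
OR = (425·1646)/(329·446) = 699550/146734 = 4.76747
Risk in exposed = 425/754 = 0.56366; risk in unexposed = 446/2092 = 0.21319; RR = 2.64390
OR/RR = 4.76747 / 2.64390 = 1.80320
The outcome is not rare, so the OR lies further from 1 than the RR.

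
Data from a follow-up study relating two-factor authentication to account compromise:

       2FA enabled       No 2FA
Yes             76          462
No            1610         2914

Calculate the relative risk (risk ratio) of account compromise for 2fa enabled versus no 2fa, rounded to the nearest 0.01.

0.33

Reading the table with exposure as columns: a = 76 (2FA enabled, case), b = 1610 (2FA enabled, non-case), c = 462 (No 2FA, case), d = 2914.
Risk in exposed = 76/1686 = 0.04508; risk in unexposed = 462/3376 = 0.13685.
RR = 0.04508 / 0.13685 = 0.32939
The risk is 67% lower among the exposed than among the unexposed.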